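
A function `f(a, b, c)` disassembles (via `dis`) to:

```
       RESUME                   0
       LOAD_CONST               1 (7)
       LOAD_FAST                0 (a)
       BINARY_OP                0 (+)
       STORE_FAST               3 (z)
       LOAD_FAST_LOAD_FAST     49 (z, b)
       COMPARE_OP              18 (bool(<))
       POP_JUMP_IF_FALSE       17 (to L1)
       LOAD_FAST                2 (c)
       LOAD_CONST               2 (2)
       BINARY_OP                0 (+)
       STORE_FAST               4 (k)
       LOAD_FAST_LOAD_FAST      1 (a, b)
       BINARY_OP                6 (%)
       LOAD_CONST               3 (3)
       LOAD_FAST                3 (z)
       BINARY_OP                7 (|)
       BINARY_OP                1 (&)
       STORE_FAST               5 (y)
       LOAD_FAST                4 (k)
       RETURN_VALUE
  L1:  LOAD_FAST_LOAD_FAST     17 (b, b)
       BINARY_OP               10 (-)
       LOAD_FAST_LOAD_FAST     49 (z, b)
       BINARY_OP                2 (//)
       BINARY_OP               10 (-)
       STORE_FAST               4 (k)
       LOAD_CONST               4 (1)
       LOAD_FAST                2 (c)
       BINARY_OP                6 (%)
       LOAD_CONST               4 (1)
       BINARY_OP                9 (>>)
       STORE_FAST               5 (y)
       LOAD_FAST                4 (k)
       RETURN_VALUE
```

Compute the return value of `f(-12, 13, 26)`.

28

LOAD_CONST → push 7. Stack: [7]
LOAD_FAST a → push -12. Stack: [7, -12]
BINARY_OP + → 7 + -12 = -5. Stack: [-5]
STORE_FAST z → z=-5. Stack: []
LOAD_FAST_LOAD_FAST z,b → push -5,13. Stack: [-5, 13]
COMPARE_OP bool(<) → -5 vs 13 = True. Stack: [True]
POP_JUMP_IF_FALSE → pop True; no jump. Stack: []
LOAD_FAST c → push 26. Stack: [26]
LOAD_CONST → push 2. Stack: [26, 2]
BINARY_OP + → 26 + 2 = 28. Stack: [28]
STORE_FAST k → k=28. Stack: []
LOAD_FAST_LOAD_FAST a,b → push -12,13. Stack: [-12, 13]
BINARY_OP % → -12 % 13 = 1. Stack: [1]
LOAD_CONST → push 3. Stack: [1, 3]
LOAD_FAST z → push -5. Stack: [1, 3, -5]
BINARY_OP | → 3 | -5 = -5. Stack: [1, -5]
BINARY_OP & → 1 & -5 = 1. Stack: [1]
STORE_FAST y → y=1. Stack: []
LOAD_FAST k → push 28. Stack: [28]
RETURN_VALUE → return 28.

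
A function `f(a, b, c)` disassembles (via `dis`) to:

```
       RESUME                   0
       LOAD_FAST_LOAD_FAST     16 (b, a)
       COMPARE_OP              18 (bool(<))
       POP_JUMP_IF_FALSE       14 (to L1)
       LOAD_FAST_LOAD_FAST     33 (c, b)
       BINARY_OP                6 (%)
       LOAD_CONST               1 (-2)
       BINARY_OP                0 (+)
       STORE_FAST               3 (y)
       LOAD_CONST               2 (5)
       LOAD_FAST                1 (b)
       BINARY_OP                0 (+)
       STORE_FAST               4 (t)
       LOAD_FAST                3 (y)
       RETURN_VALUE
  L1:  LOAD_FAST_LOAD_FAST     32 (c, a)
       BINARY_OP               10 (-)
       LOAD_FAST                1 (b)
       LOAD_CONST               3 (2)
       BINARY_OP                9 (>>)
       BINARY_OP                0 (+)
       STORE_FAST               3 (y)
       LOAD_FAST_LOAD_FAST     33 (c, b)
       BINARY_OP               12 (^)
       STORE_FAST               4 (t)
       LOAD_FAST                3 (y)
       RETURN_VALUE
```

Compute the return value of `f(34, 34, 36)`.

LOAD_FAST_LOAD_FAST b,a → push 34,34. Stack: [34, 34]
COMPARE_OP bool(<) → 34 vs 34 = False. Stack: [False]
POP_JUMP_IF_FALSE → pop False; jump. Stack: []
LOAD_FAST_LOAD_FAST c,a → push 36,34. Stack: [36, 34]
BINARY_OP - → 36 - 34 = 2. Stack: [2]
LOAD_FAST b → push 34. Stack: [2, 34]
LOAD_CONST → push 2. Stack: [2, 34, 2]
BINARY_OP >> → 34 >> 2 = 8. Stack: [2, 8]
BINARY_OP + → 2 + 8 = 10. Stack: [10]
STORE_FAST y → y=10. Stack: []
LOAD_FAST_LOAD_FAST c,b → push 36,34. Stack: [36, 34]
BINARY_OP ^ → 36 ^ 34 = 6. Stack: [6]
STORE_FAST t → t=6. Stack: []
LOAD_FAST y → push 10. Stack: [10]
RETURN_VALUE → return 10.

10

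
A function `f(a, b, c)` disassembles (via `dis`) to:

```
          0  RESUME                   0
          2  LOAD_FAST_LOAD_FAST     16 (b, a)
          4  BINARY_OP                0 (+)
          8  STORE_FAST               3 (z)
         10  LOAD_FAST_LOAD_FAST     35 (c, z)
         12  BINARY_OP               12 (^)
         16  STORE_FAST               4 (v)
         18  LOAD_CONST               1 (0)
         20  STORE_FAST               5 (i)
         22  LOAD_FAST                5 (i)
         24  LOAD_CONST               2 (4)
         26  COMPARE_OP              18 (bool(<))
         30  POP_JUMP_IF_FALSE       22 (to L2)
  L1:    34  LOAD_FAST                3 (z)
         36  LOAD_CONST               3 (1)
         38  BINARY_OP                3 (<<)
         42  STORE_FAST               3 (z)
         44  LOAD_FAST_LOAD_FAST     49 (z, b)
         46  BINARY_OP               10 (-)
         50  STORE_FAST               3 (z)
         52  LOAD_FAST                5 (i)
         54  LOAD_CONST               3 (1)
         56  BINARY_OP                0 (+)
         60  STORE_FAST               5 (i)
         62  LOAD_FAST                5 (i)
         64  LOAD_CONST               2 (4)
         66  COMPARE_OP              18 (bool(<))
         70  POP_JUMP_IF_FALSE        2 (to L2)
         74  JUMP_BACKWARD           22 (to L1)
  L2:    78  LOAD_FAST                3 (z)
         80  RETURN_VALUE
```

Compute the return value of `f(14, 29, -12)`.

253

LOAD_FAST_LOAD_FAST b,a → push 29,14
BINARY_OP + → 29 + 14 = 43
STORE_FAST z → z=43
LOAD_FAST_LOAD_FAST c,z → push -12,43
BINARY_OP ^ → -12 ^ 43 = -33
STORE_FAST v → v=-33
LOAD_CONST → push 0
STORE_FAST i → i=0
LOAD_FAST i → push 0
LOAD_CONST → push 4
COMPARE_OP bool(<) → 0 vs 4 = True
POP_JUMP_IF_FALSE → pop True; no jump
LOAD_FAST z → push 43
LOAD_CONST → push 1
BINARY_OP << → 43 << 1 = 86
STORE_FAST z → z=86
LOAD_FAST_LOAD_FAST z,b → push 86,29
BINARY_OP - → 86 - 29 = 57
STORE_FAST z → z=57
LOAD_FAST i → push 0
LOAD_CONST → push 1
BINARY_OP + → 0 + 1 = 1
STORE_FAST i → i=1
LOAD_FAST i → push 1
LOAD_CONST → push 4
COMPARE_OP bool(<) → 1 vs 4 = True
POP_JUMP_IF_FALSE → pop True; no jump
LOAD_FAST z → push 57
LOAD_CONST → push 1
BINARY_OP << → 57 << 1 = 114
STORE_FAST z → z=114
LOAD_FAST_LOAD_FAST z,b → push 114,29
BINARY_OP - → 114 - 29 = 85
STORE_FAST z → z=85
LOAD_FAST i → push 1
LOAD_CONST → push 1
BINARY_OP + → 1 + 1 = 2
STORE_FAST i → i=2
LOAD_FAST i → push 2
LOAD_CONST → push 4
COMPARE_OP bool(<) → 2 vs 4 = True
POP_JUMP_IF_FALSE → pop True; no jump
LOAD_FAST z → push 85
LOAD_CONST → push 1
BINARY_OP << → 85 << 1 = 170
STORE_FAST z → z=170
LOAD_FAST_LOAD_FAST z,b → push 170,29
BINARY_OP - → 170 - 29 = 141
STORE_FAST z → z=141
LOAD_FAST i → push 2
LOAD_CONST → push 1
BINARY_OP + → 2 + 1 = 3
STORE_FAST i → i=3
LOAD_FAST i → push 3
LOAD_CONST → push 4
COMPARE_OP bool(<) → 3 vs 4 = True
POP_JUMP_IF_FALSE → pop True; no jump
LOAD_FAST z → push 141
LOAD_CONST → push 1
BINARY_OP << → 141 << 1 = 282
STORE_FAST z → z=282
LOAD_FAST_LOAD_FAST z,b → push 282,29
BINARY_OP - → 282 - 29 = 253
STORE_FAST z → z=253
LOAD_FAST i → push 3
LOAD_CONST → push 1
BINARY_OP + → 3 + 1 = 4
STORE_FAST i → i=4
LOAD_FAST i → push 4
LOAD_CONST → push 4
COMPARE_OP bool(<) → 4 vs 4 = False
POP_JUMP_IF_FALSE → pop False; jump
LOAD_FAST z → push 253
RETURN_VALUE → return 253.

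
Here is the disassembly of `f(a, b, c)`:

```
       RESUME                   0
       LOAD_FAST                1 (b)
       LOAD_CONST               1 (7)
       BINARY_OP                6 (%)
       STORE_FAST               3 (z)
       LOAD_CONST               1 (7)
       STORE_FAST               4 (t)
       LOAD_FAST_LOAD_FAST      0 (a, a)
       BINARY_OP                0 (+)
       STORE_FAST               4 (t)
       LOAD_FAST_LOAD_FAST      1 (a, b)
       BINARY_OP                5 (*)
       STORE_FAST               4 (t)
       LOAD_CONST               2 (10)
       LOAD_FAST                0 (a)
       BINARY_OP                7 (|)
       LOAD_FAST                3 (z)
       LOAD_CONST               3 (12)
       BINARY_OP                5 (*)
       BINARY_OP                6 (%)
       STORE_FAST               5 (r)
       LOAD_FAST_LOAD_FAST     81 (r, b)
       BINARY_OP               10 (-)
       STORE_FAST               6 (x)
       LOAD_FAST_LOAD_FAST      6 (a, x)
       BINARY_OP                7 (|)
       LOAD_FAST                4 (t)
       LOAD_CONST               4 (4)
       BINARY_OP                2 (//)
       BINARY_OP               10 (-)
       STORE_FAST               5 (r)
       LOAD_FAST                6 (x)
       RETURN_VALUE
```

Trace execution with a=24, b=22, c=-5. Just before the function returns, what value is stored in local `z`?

LOAD_FAST b → push 22. Stack: [22]
LOAD_CONST → push 7. Stack: [22, 7]
BINARY_OP % → 22 % 7 = 1. Stack: [1]
STORE_FAST z → z=1. Stack: []
LOAD_CONST → push 7. Stack: [7]
STORE_FAST t → t=7. Stack: []
LOAD_FAST_LOAD_FAST a,a → push 24,24. Stack: [24, 24]
BINARY_OP + → 24 + 24 = 48. Stack: [48]
STORE_FAST t → t=48. Stack: []
LOAD_FAST_LOAD_FAST a,b → push 24,22. Stack: [24, 22]
BINARY_OP * → 24 * 22 = 528. Stack: [528]
STORE_FAST t → t=528. Stack: []
LOAD_CONST → push 10. Stack: [10]
LOAD_FAST a → push 24. Stack: [10, 24]
BINARY_OP | → 10 | 24 = 26. Stack: [26]
LOAD_FAST z → push 1. Stack: [26, 1]
LOAD_CONST → push 12. Stack: [26, 1, 12]
BINARY_OP * → 1 * 12 = 12. Stack: [26, 12]
BINARY_OP % → 26 % 12 = 2. Stack: [2]
STORE_FAST r → r=2. Stack: []
LOAD_FAST_LOAD_FAST r,b → push 2,22. Stack: [2, 22]
BINARY_OP - → 2 - 22 = -20. Stack: [-20]
STORE_FAST x → x=-20. Stack: []
LOAD_FAST_LOAD_FAST a,x → push 24,-20. Stack: [24, -20]
BINARY_OP | → 24 | -20 = -4. Stack: [-4]
LOAD_FAST t → push 528. Stack: [-4, 528]
LOAD_CONST → push 4. Stack: [-4, 528, 4]
BINARY_OP // → 528 // 4 = 132. Stack: [-4, 132]
BINARY_OP - → -4 - 132 = -136. Stack: [-136]
STORE_FAST r → r=-136. Stack: []
LOAD_FAST x → push -20. Stack: [-20]
RETURN_VALUE → return -20.

1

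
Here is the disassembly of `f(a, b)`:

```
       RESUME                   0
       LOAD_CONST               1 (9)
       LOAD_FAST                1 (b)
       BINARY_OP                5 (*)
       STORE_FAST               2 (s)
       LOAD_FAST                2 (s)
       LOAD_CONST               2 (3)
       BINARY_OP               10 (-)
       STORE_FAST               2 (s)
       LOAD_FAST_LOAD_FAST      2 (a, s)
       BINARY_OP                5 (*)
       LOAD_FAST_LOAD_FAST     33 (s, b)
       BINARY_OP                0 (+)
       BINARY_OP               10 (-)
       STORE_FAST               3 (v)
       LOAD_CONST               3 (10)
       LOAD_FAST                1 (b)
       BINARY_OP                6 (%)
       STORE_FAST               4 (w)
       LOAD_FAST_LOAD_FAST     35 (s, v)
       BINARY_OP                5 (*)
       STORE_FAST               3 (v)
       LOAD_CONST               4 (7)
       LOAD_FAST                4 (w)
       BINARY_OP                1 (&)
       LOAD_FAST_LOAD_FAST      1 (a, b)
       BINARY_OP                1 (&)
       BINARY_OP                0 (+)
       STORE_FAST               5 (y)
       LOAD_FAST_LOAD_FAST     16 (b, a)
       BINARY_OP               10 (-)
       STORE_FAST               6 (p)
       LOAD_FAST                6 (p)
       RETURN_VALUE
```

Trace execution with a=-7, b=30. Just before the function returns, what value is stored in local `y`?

26

LOAD_CONST → push 9. Stack: [9]
LOAD_FAST b → push 30. Stack: [9, 30]
BINARY_OP * → 9 * 30 = 270. Stack: [270]
STORE_FAST s → s=270. Stack: []
LOAD_FAST s → push 270. Stack: [270]
LOAD_CONST → push 3. Stack: [270, 3]
BINARY_OP - → 270 - 3 = 267. Stack: [267]
STORE_FAST s → s=267. Stack: []
LOAD_FAST_LOAD_FAST a,s → push -7,267. Stack: [-7, 267]
BINARY_OP * → -7 * 267 = -1869. Stack: [-1869]
LOAD_FAST_LOAD_FAST s,b → push 267,30. Stack: [-1869, 267, 30]
BINARY_OP + → 267 + 30 = 297. Stack: [-1869, 297]
BINARY_OP - → -1869 - 297 = -2166. Stack: [-2166]
STORE_FAST v → v=-2166. Stack: []
LOAD_CONST → push 10. Stack: [10]
LOAD_FAST b → push 30. Stack: [10, 30]
BINARY_OP % → 10 % 30 = 10. Stack: [10]
STORE_FAST w → w=10. Stack: []
LOAD_FAST_LOAD_FAST s,v → push 267,-2166. Stack: [267, -2166]
BINARY_OP * → 267 * -2166 = -578322. Stack: [-578322]
STORE_FAST v → v=-578322. Stack: []
LOAD_CONST → push 7. Stack: [7]
LOAD_FAST w → push 10. Stack: [7, 10]
BINARY_OP & → 7 & 10 = 2. Stack: [2]
LOAD_FAST_LOAD_FAST a,b → push -7,30. Stack: [2, -7, 30]
BINARY_OP & → -7 & 30 = 24. Stack: [2, 24]
BINARY_OP + → 2 + 24 = 26. Stack: [26]
STORE_FAST y → y=26. Stack: []
LOAD_FAST_LOAD_FAST b,a → push 30,-7. Stack: [30, -7]
BINARY_OP - → 30 - -7 = 37. Stack: [37]
STORE_FAST p → p=37. Stack: []
LOAD_FAST p → push 37. Stack: [37]
RETURN_VALUE → return 37.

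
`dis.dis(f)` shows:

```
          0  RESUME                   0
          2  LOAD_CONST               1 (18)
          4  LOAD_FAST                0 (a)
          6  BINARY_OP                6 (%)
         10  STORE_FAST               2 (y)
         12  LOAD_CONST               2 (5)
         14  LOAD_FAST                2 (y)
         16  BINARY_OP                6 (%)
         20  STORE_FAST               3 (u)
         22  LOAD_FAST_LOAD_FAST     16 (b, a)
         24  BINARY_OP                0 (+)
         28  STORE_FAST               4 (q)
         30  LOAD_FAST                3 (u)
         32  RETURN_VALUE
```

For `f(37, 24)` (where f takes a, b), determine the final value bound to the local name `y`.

18

LOAD_CONST → push 18. Stack: [18]
LOAD_FAST a → push 37. Stack: [18, 37]
BINARY_OP % → 18 % 37 = 18. Stack: [18]
STORE_FAST y → y=18. Stack: []
LOAD_CONST → push 5. Stack: [5]
LOAD_FAST y → push 18. Stack: [5, 18]
BINARY_OP % → 5 % 18 = 5. Stack: [5]
STORE_FAST u → u=5. Stack: []
LOAD_FAST_LOAD_FAST b,a → push 24,37. Stack: [24, 37]
BINARY_OP + → 24 + 37 = 61. Stack: [61]
STORE_FAST q → q=61. Stack: []
LOAD_FAST u → push 5. Stack: [5]
RETURN_VALUE → return 5.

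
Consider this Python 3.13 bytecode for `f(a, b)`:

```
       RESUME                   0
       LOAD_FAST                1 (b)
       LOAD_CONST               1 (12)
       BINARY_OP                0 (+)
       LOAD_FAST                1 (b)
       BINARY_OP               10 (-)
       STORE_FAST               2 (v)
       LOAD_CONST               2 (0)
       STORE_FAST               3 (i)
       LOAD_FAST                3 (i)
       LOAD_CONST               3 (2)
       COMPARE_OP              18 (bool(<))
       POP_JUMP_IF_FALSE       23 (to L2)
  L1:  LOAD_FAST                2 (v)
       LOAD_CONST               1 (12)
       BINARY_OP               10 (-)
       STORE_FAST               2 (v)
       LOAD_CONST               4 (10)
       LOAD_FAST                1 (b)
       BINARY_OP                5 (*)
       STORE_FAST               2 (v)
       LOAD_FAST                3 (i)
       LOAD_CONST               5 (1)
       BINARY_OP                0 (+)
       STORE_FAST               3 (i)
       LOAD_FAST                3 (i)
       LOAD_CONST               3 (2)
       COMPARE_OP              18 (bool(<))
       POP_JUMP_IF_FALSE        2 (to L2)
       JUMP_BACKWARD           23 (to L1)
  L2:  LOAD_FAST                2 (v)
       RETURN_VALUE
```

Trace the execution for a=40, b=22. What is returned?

220

LOAD_FAST b → push 22. Stack: [22]
LOAD_CONST → push 12. Stack: [22, 12]
BINARY_OP + → 22 + 12 = 34. Stack: [34]
LOAD_FAST b → push 22. Stack: [34, 22]
BINARY_OP - → 34 - 22 = 12. Stack: [12]
STORE_FAST v → v=12. Stack: []
LOAD_CONST → push 0. Stack: [0]
STORE_FAST i → i=0. Stack: []
LOAD_FAST i → push 0. Stack: [0]
LOAD_CONST → push 2. Stack: [0, 2]
COMPARE_OP bool(<) → 0 vs 2 = True. Stack: [True]
POP_JUMP_IF_FALSE → pop True; no jump. Stack: []
LOAD_FAST v → push 12. Stack: [12]
LOAD_CONST → push 12. Stack: [12, 12]
BINARY_OP - → 12 - 12 = 0. Stack: [0]
STORE_FAST v → v=0. Stack: []
LOAD_CONST → push 10. Stack: [10]
LOAD_FAST b → push 22. Stack: [10, 22]
BINARY_OP * → 10 * 22 = 220. Stack: [220]
STORE_FAST v → v=220. Stack: []
LOAD_FAST i → push 0. Stack: [0]
LOAD_CONST → push 1. Stack: [0, 1]
BINARY_OP + → 0 + 1 = 1. Stack: [1]
STORE_FAST i → i=1. Stack: []
LOAD_FAST i → push 1. Stack: [1]
LOAD_CONST → push 2. Stack: [1, 2]
COMPARE_OP bool(<) → 1 vs 2 = True. Stack: [True]
POP_JUMP_IF_FALSE → pop True; no jump. Stack: []
LOAD_FAST v → push 220. Stack: [220]
LOAD_CONST → push 12. Stack: [220, 12]
BINARY_OP - → 220 - 12 = 208. Stack: [208]
STORE_FAST v → v=208. Stack: []
LOAD_CONST → push 10. Stack: [10]
LOAD_FAST b → push 22. Stack: [10, 22]
BINARY_OP * → 10 * 22 = 220. Stack: [220]
STORE_FAST v → v=220. Stack: []
LOAD_FAST i → push 1. Stack: [1]
LOAD_CONST → push 1. Stack: [1, 1]
BINARY_OP + → 1 + 1 = 2. Stack: [2]
STORE_FAST i → i=2. Stack: []
LOAD_FAST i → push 2. Stack: [2]
LOAD_CONST → push 2. Stack: [2, 2]
COMPARE_OP bool(<) → 2 vs 2 = False. Stack: [False]
POP_JUMP_IF_FALSE → pop False; jump. Stack: []
LOAD_FAST v → push 220. Stack: [220]
RETURN_VALUE → return 220.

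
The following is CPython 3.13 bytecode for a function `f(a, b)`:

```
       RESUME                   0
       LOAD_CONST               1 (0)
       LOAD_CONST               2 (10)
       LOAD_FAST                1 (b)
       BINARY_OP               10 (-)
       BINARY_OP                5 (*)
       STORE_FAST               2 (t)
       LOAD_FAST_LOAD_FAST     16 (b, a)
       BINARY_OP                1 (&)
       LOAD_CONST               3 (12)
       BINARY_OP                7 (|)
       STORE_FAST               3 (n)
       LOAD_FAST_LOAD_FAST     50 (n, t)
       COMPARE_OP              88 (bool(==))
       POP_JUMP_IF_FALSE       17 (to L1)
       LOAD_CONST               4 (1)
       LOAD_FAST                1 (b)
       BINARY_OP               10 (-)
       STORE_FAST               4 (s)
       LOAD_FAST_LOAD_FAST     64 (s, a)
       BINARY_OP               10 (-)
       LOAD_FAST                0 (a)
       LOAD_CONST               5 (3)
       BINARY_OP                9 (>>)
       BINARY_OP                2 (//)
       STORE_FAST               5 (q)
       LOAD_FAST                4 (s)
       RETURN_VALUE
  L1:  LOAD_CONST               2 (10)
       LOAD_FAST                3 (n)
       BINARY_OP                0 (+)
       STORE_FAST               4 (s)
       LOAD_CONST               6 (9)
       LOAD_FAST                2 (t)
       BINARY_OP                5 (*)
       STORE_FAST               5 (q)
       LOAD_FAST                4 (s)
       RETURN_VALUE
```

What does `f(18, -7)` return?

38

LOAD_CONST → push 0. Stack: [0]
LOAD_CONST → push 10. Stack: [0, 10]
LOAD_FAST b → push -7. Stack: [0, 10, -7]
BINARY_OP - → 10 - -7 = 17. Stack: [0, 17]
BINARY_OP * → 0 * 17 = 0. Stack: [0]
STORE_FAST t → t=0. Stack: []
LOAD_FAST_LOAD_FAST b,a → push -7,18. Stack: [-7, 18]
BINARY_OP & → -7 & 18 = 16. Stack: [16]
LOAD_CONST → push 12. Stack: [16, 12]
BINARY_OP | → 16 | 12 = 28. Stack: [28]
STORE_FAST n → n=28. Stack: []
LOAD_FAST_LOAD_FAST n,t → push 28,0. Stack: [28, 0]
COMPARE_OP bool(==) → 28 vs 0 = False. Stack: [False]
POP_JUMP_IF_FALSE → pop False; jump. Stack: []
LOAD_CONST → push 10. Stack: [10]
LOAD_FAST n → push 28. Stack: [10, 28]
BINARY_OP + → 10 + 28 = 38. Stack: [38]
STORE_FAST s → s=38. Stack: []
LOAD_CONST → push 9. Stack: [9]
LOAD_FAST t → push 0. Stack: [9, 0]
BINARY_OP * → 9 * 0 = 0. Stack: [0]
STORE_FAST q → q=0. Stack: []
LOAD_FAST s → push 38. Stack: [38]
RETURN_VALUE → return 38.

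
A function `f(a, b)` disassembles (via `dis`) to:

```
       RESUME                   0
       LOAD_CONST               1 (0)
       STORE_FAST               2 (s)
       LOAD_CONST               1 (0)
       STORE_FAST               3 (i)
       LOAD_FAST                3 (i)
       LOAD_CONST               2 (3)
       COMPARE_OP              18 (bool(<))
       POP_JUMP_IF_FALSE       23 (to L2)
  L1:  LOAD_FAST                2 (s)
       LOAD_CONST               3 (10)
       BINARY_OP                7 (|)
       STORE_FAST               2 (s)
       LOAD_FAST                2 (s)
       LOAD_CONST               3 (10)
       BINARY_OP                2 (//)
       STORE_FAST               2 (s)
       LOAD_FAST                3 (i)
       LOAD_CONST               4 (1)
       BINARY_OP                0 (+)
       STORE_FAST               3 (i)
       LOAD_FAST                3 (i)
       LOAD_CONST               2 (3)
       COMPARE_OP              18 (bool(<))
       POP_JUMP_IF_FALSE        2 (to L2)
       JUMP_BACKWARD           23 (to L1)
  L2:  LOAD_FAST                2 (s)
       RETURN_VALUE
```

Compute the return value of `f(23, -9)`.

1

LOAD_CONST → push 0. Stack: [0]
STORE_FAST s → s=0. Stack: []
LOAD_CONST → push 0. Stack: [0]
STORE_FAST i → i=0. Stack: []
LOAD_FAST i → push 0. Stack: [0]
LOAD_CONST → push 3. Stack: [0, 3]
COMPARE_OP bool(<) → 0 vs 3 = True. Stack: [True]
POP_JUMP_IF_FALSE → pop True; no jump. Stack: []
LOAD_FAST s → push 0. Stack: [0]
LOAD_CONST → push 10. Stack: [0, 10]
BINARY_OP | → 0 | 10 = 10. Stack: [10]
STORE_FAST s → s=10. Stack: []
LOAD_FAST s → push 10. Stack: [10]
LOAD_CONST → push 10. Stack: [10, 10]
BINARY_OP // → 10 // 10 = 1. Stack: [1]
STORE_FAST s → s=1. Stack: []
LOAD_FAST i → push 0. Stack: [0]
LOAD_CONST → push 1. Stack: [0, 1]
BINARY_OP + → 0 + 1 = 1. Stack: [1]
STORE_FAST i → i=1. Stack: []
LOAD_FAST i → push 1. Stack: [1]
LOAD_CONST → push 3. Stack: [1, 3]
COMPARE_OP bool(<) → 1 vs 3 = True. Stack: [True]
POP_JUMP_IF_FALSE → pop True; no jump. Stack: []
LOAD_FAST s → push 1. Stack: [1]
LOAD_CONST → push 10. Stack: [1, 10]
BINARY_OP | → 1 | 10 = 11. Stack: [11]
STORE_FAST s → s=11. Stack: []
LOAD_FAST s → push 11. Stack: [11]
LOAD_CONST → push 10. Stack: [11, 10]
BINARY_OP // → 11 // 10 = 1. Stack: [1]
STORE_FAST s → s=1. Stack: []
LOAD_FAST i → push 1. Stack: [1]
LOAD_CONST → push 1. Stack: [1, 1]
BINARY_OP + → 1 + 1 = 2. Stack: [2]
STORE_FAST i → i=2. Stack: []
LOAD_FAST i → push 2. Stack: [2]
LOAD_CONST → push 3. Stack: [2, 3]
COMPARE_OP bool(<) → 2 vs 3 = True. Stack: [True]
POP_JUMP_IF_FALSE → pop True; no jump. Stack: []
LOAD_FAST s → push 1. Stack: [1]
LOAD_CONST → push 10. Stack: [1, 10]
BINARY_OP | → 1 | 10 = 11. Stack: [11]
STORE_FAST s → s=11. Stack: []
LOAD_FAST s → push 11. Stack: [11]
LOAD_CONST → push 10. Stack: [11, 10]
BINARY_OP // → 11 // 10 = 1. Stack: [1]
STORE_FAST s → s=1. Stack: []
LOAD_FAST i → push 2. Stack: [2]
LOAD_CONST → push 1. Stack: [2, 1]
BINARY_OP + → 2 + 1 = 3. Stack: [3]
STORE_FAST i → i=3. Stack: []
LOAD_FAST i → push 3. Stack: [3]
LOAD_CONST → push 3. Stack: [3, 3]
COMPARE_OP bool(<) → 3 vs 3 = False. Stack: [False]
POP_JUMP_IF_FALSE → pop False; jump. Stack: []
LOAD_FAST s → push 1. Stack: [1]
RETURN_VALUE → return 1.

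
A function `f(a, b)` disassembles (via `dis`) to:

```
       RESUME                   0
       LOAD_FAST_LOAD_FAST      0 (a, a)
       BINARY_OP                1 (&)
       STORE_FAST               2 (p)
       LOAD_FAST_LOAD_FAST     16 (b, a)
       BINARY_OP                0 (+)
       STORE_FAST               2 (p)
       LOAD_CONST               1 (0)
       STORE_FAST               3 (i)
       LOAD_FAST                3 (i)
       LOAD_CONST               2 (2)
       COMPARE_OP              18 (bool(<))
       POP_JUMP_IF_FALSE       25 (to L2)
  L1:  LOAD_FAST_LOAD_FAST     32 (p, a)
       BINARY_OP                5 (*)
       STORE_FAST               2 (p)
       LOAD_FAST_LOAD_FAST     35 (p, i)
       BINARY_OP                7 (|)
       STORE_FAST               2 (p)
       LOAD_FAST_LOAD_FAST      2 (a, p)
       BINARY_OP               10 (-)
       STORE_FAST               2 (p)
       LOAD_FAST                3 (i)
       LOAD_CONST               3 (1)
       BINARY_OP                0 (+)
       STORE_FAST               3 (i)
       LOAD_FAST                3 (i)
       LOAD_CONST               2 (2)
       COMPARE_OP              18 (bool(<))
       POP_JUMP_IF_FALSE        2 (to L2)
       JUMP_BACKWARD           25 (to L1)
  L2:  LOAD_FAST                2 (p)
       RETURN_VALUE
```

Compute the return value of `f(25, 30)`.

LOAD_FAST_LOAD_FAST a,a → push 25,25. Stack: [25, 25]
BINARY_OP & → 25 & 25 = 25. Stack: [25]
STORE_FAST p → p=25. Stack: []
LOAD_FAST_LOAD_FAST b,a → push 30,25. Stack: [30, 25]
BINARY_OP + → 30 + 25 = 55. Stack: [55]
STORE_FAST p → p=55. Stack: []
LOAD_CONST → push 0. Stack: [0]
STORE_FAST i → i=0. Stack: []
LOAD_FAST i → push 0. Stack: [0]
LOAD_CONST → push 2. Stack: [0, 2]
COMPARE_OP bool(<) → 0 vs 2 = True. Stack: [True]
POP_JUMP_IF_FALSE → pop True; no jump. Stack: []
LOAD_FAST_LOAD_FAST p,a → push 55,25. Stack: [55, 25]
BINARY_OP * → 55 * 25 = 1375. Stack: [1375]
STORE_FAST p → p=1375. Stack: []
LOAD_FAST_LOAD_FAST p,i → push 1375,0. Stack: [1375, 0]
BINARY_OP | → 1375 | 0 = 1375. Stack: [1375]
STORE_FAST p → p=1375. Stack: []
LOAD_FAST_LOAD_FAST a,p → push 25,1375. Stack: [25, 1375]
BINARY_OP - → 25 - 1375 = -1350. Stack: [-1350]
STORE_FAST p → p=-1350. Stack: []
LOAD_FAST i → push 0. Stack: [0]
LOAD_CONST → push 1. Stack: [0, 1]
BINARY_OP + → 0 + 1 = 1. Stack: [1]
STORE_FAST i → i=1. Stack: []
LOAD_FAST i → push 1. Stack: [1]
LOAD_CONST → push 2. Stack: [1, 2]
COMPARE_OP bool(<) → 1 vs 2 = True. Stack: [True]
POP_JUMP_IF_FALSE → pop True; no jump. Stack: []
LOAD_FAST_LOAD_FAST p,a → push -1350,25. Stack: [-1350, 25]
BINARY_OP * → -1350 * 25 = -33750. Stack: [-33750]
STORE_FAST p → p=-33750. Stack: []
LOAD_FAST_LOAD_FAST p,i → push -33750,1. Stack: [-33750, 1]
BINARY_OP | → -33750 | 1 = -33749. Stack: [-33749]
STORE_FAST p → p=-33749. Stack: []
LOAD_FAST_LOAD_FAST a,p → push 25,-33749. Stack: [25, -33749]
BINARY_OP - → 25 - -33749 = 33774. Stack: [33774]
STORE_FAST p → p=33774. Stack: []
LOAD_FAST i → push 1. Stack: [1]
LOAD_CONST → push 1. Stack: [1, 1]
BINARY_OP + → 1 + 1 = 2. Stack: [2]
STORE_FAST i → i=2. Stack: []
LOAD_FAST i → push 2. Stack: [2]
LOAD_CONST → push 2. Stack: [2, 2]
COMPARE_OP bool(<) → 2 vs 2 = False. Stack: [False]
POP_JUMP_IF_FALSE → pop False; jump. Stack: []
LOAD_FAST p → push 33774. Stack: [33774]
RETURN_VALUE → return 33774.

33774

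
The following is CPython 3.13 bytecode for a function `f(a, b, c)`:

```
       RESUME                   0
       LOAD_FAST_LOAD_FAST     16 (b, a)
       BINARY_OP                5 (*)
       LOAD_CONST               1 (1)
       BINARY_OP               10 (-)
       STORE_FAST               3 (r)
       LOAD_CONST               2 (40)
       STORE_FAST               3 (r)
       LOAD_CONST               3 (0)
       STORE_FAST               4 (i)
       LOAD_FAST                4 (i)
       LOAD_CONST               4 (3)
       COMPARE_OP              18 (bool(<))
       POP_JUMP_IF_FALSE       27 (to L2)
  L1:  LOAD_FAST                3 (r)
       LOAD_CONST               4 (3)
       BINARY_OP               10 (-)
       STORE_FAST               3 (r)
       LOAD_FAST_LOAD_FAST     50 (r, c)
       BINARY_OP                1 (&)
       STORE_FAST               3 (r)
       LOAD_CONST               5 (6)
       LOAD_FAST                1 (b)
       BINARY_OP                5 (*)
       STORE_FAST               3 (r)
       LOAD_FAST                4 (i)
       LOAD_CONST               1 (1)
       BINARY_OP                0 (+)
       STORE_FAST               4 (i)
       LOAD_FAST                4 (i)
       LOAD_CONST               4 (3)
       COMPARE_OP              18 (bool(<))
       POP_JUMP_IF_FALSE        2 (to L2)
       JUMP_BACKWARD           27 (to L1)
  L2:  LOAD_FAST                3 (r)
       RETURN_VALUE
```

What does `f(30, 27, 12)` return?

LOAD_FAST_LOAD_FAST b,a → push 27,30
BINARY_OP * → 27 * 30 = 810
LOAD_CONST → push 1
BINARY_OP - → 810 - 1 = 809
STORE_FAST r → r=809
LOAD_CONST → push 40
STORE_FAST r → r=40
LOAD_CONST → push 0
STORE_FAST i → i=0
LOAD_FAST i → push 0
LOAD_CONST → push 3
COMPARE_OP bool(<) → 0 vs 3 = True
POP_JUMP_IF_FALSE → pop True; no jump
LOAD_FAST r → push 40
LOAD_CONST → push 3
BINARY_OP - → 40 - 3 = 37
STORE_FAST r → r=37
LOAD_FAST_LOAD_FAST r,c → push 37,12
BINARY_OP & → 37 & 12 = 4
STORE_FAST r → r=4
LOAD_CONST → push 6
LOAD_FAST b → push 27
BINARY_OP * → 6 * 27 = 162
STORE_FAST r → r=162
LOAD_FAST i → push 0
LOAD_CONST → push 1
BINARY_OP + → 0 + 1 = 1
STORE_FAST i → i=1
LOAD_FAST i → push 1
LOAD_CONST → push 3
COMPARE_OP bool(<) → 1 vs 3 = True
POP_JUMP_IF_FALSE → pop True; no jump
LOAD_FAST r → push 162
LOAD_CONST → push 3
BINARY_OP - → 162 - 3 = 159
STORE_FAST r → r=159
LOAD_FAST_LOAD_FAST r,c → push 159,12
BINARY_OP & → 159 & 12 = 12
STORE_FAST r → r=12
LOAD_CONST → push 6
LOAD_FAST b → push 27
BINARY_OP * → 6 * 27 = 162
STORE_FAST r → r=162
LOAD_FAST i → push 1
LOAD_CONST → push 1
BINARY_OP + → 1 + 1 = 2
STORE_FAST i → i=2
LOAD_FAST i → push 2
LOAD_CONST → push 3
COMPARE_OP bool(<) → 2 vs 3 = True
POP_JUMP_IF_FALSE → pop True; no jump
LOAD_FAST r → push 162
LOAD_CONST → push 3
BINARY_OP - → 162 - 3 = 159
STORE_FAST r → r=159
LOAD_FAST_LOAD_FAST r,c → push 159,12
BINARY_OP & → 159 & 12 = 12
STORE_FAST r → r=12
LOAD_CONST → push 6
LOAD_FAST b → push 27
BINARY_OP * → 6 * 27 = 162
STORE_FAST r → r=162
LOAD_FAST i → push 2
LOAD_CONST → push 1
BINARY_OP + → 2 + 1 = 3
STORE_FAST i → i=3
LOAD_FAST i → push 3
LOAD_CONST → push 3
COMPARE_OP bool(<) → 3 vs 3 = False
POP_JUMP_IF_FALSE → pop False; jump
LOAD_FAST r → push 162
RETURN_VALUE → return 162.

162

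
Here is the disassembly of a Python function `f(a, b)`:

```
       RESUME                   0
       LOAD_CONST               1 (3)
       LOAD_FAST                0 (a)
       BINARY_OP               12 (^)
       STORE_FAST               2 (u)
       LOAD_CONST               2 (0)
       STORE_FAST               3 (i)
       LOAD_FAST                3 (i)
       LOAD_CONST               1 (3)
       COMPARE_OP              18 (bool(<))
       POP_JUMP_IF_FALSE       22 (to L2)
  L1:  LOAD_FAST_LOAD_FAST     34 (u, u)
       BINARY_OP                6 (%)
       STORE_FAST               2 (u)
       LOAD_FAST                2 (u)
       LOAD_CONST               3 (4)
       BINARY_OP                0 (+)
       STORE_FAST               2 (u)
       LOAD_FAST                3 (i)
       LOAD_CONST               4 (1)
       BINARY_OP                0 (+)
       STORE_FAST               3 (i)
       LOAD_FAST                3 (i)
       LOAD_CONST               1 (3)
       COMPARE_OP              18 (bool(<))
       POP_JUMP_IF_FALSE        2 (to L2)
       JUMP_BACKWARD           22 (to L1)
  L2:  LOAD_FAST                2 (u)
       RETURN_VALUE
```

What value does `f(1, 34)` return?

4

LOAD_CONST → push 3. Stack: [3]
LOAD_FAST a → push 1. Stack: [3, 1]
BINARY_OP ^ → 3 ^ 1 = 2. Stack: [2]
STORE_FAST u → u=2. Stack: []
LOAD_CONST → push 0. Stack: [0]
STORE_FAST i → i=0. Stack: []
LOAD_FAST i → push 0. Stack: [0]
LOAD_CONST → push 3. Stack: [0, 3]
COMPARE_OP bool(<) → 0 vs 3 = True. Stack: [True]
POP_JUMP_IF_FALSE → pop True; no jump. Stack: []
LOAD_FAST_LOAD_FAST u,u → push 2,2. Stack: [2, 2]
BINARY_OP % → 2 % 2 = 0. Stack: [0]
STORE_FAST u → u=0. Stack: []
LOAD_FAST u → push 0. Stack: [0]
LOAD_CONST → push 4. Stack: [0, 4]
BINARY_OP + → 0 + 4 = 4. Stack: [4]
STORE_FAST u → u=4. Stack: []
LOAD_FAST i → push 0. Stack: [0]
LOAD_CONST → push 1. Stack: [0, 1]
BINARY_OP + → 0 + 1 = 1. Stack: [1]
STORE_FAST i → i=1. Stack: []
LOAD_FAST i → push 1. Stack: [1]
LOAD_CONST → push 3. Stack: [1, 3]
COMPARE_OP bool(<) → 1 vs 3 = True. Stack: [True]
POP_JUMP_IF_FALSE → pop True; no jump. Stack: []
LOAD_FAST_LOAD_FAST u,u → push 4,4. Stack: [4, 4]
BINARY_OP % → 4 % 4 = 0. Stack: [0]
STORE_FAST u → u=0. Stack: []
LOAD_FAST u → push 0. Stack: [0]
LOAD_CONST → push 4. Stack: [0, 4]
BINARY_OP + → 0 + 4 = 4. Stack: [4]
STORE_FAST u → u=4. Stack: []
LOAD_FAST i → push 1. Stack: [1]
LOAD_CONST → push 1. Stack: [1, 1]
BINARY_OP + → 1 + 1 = 2. Stack: [2]
STORE_FAST i → i=2. Stack: []
LOAD_FAST i → push 2. Stack: [2]
LOAD_CONST → push 3. Stack: [2, 3]
COMPARE_OP bool(<) → 2 vs 3 = True. Stack: [True]
POP_JUMP_IF_FALSE → pop True; no jump. Stack: []
LOAD_FAST_LOAD_FAST u,u → push 4,4. Stack: [4, 4]
BINARY_OP % → 4 % 4 = 0. Stack: [0]
STORE_FAST u → u=0. Stack: []
LOAD_FAST u → push 0. Stack: [0]
LOAD_CONST → push 4. Stack: [0, 4]
BINARY_OP + → 0 + 4 = 4. Stack: [4]
STORE_FAST u → u=4. Stack: []
LOAD_FAST i → push 2. Stack: [2]
LOAD_CONST → push 1. Stack: [2, 1]
BINARY_OP + → 2 + 1 = 3. Stack: [3]
STORE_FAST i → i=3. Stack: []
LOAD_FAST i → push 3. Stack: [3]
LOAD_CONST → push 3. Stack: [3, 3]
COMPARE_OP bool(<) → 3 vs 3 = False. Stack: [False]
POP_JUMP_IF_FALSE → pop False; jump. Stack: []
LOAD_FAST u → push 4. Stack: [4]
RETURN_VALUE → return 4.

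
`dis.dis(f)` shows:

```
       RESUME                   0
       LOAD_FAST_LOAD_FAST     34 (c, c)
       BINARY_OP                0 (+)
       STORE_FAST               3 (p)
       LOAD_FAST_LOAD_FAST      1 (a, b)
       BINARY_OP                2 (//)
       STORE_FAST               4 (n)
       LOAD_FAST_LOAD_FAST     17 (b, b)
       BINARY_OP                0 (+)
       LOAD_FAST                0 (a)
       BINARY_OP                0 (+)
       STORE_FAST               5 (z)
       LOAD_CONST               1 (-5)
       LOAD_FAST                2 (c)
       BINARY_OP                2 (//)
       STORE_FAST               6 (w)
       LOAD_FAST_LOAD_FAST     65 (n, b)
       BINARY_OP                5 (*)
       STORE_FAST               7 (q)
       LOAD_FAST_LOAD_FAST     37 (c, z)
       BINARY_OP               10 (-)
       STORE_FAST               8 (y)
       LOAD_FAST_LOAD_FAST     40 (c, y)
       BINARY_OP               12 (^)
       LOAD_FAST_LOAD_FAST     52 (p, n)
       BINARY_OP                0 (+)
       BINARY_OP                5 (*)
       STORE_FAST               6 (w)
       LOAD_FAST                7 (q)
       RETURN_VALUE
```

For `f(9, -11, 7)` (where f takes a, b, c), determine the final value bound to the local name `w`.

247

LOAD_FAST_LOAD_FAST c,c → push 7,7. Stack: [7, 7]
BINARY_OP + → 7 + 7 = 14. Stack: [14]
STORE_FAST p → p=14. Stack: []
LOAD_FAST_LOAD_FAST a,b → push 9,-11. Stack: [9, -11]
BINARY_OP // → 9 // -11 = -1. Stack: [-1]
STORE_FAST n → n=-1. Stack: []
LOAD_FAST_LOAD_FAST b,b → push -11,-11. Stack: [-11, -11]
BINARY_OP + → -11 + -11 = -22. Stack: [-22]
LOAD_FAST a → push 9. Stack: [-22, 9]
BINARY_OP + → -22 + 9 = -13. Stack: [-13]
STORE_FAST z → z=-13. Stack: []
LOAD_CONST → push -5. Stack: [-5]
LOAD_FAST c → push 7. Stack: [-5, 7]
BINARY_OP // → -5 // 7 = -1. Stack: [-1]
STORE_FAST w → w=-1. Stack: []
LOAD_FAST_LOAD_FAST n,b → push -1,-11. Stack: [-1, -11]
BINARY_OP * → -1 * -11 = 11. Stack: [11]
STORE_FAST q → q=11. Stack: []
LOAD_FAST_LOAD_FAST c,z → push 7,-13. Stack: [7, -13]
BINARY_OP - → 7 - -13 = 20. Stack: [20]
STORE_FAST y → y=20. Stack: []
LOAD_FAST_LOAD_FAST c,y → push 7,20. Stack: [7, 20]
BINARY_OP ^ → 7 ^ 20 = 19. Stack: [19]
LOAD_FAST_LOAD_FAST p,n → push 14,-1. Stack: [19, 14, -1]
BINARY_OP + → 14 + -1 = 13. Stack: [19, 13]
BINARY_OP * → 19 * 13 = 247. Stack: [247]
STORE_FAST w → w=247. Stack: []
LOAD_FAST q → push 11. Stack: [11]
RETURN_VALUE → return 11.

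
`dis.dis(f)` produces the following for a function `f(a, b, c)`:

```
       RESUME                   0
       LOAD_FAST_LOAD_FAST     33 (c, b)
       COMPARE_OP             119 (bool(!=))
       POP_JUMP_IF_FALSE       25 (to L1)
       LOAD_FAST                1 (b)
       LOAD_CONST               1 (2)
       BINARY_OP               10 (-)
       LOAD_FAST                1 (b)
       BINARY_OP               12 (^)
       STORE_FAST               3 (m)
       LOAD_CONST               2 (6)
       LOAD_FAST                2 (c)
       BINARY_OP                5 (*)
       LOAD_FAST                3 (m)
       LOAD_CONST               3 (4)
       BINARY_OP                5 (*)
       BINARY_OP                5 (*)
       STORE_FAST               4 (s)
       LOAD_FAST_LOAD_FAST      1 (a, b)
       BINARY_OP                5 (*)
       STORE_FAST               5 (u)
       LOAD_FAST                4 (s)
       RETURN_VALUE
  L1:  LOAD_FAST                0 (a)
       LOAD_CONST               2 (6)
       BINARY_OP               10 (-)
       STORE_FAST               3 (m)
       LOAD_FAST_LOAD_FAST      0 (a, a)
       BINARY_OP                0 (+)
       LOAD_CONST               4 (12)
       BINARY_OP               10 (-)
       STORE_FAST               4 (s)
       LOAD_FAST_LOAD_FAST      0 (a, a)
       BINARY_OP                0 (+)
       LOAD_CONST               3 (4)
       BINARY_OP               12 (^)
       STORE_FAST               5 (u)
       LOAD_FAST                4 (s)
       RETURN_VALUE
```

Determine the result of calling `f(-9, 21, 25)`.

3600

LOAD_FAST_LOAD_FAST c,b → push 25,21. Stack: [25, 21]
COMPARE_OP bool(!=) → 25 vs 21 = True. Stack: [True]
POP_JUMP_IF_FALSE → pop True; no jump. Stack: []
LOAD_FAST b → push 21. Stack: [21]
LOAD_CONST → push 2. Stack: [21, 2]
BINARY_OP - → 21 - 2 = 19. Stack: [19]
LOAD_FAST b → push 21. Stack: [19, 21]
BINARY_OP ^ → 19 ^ 21 = 6. Stack: [6]
STORE_FAST m → m=6. Stack: []
LOAD_CONST → push 6. Stack: [6]
LOAD_FAST c → push 25. Stack: [6, 25]
BINARY_OP * → 6 * 25 = 150. Stack: [150]
LOAD_FAST m → push 6. Stack: [150, 6]
LOAD_CONST → push 4. Stack: [150, 6, 4]
BINARY_OP * → 6 * 4 = 24. Stack: [150, 24]
BINARY_OP * → 150 * 24 = 3600. Stack: [3600]
STORE_FAST s → s=3600. Stack: []
LOAD_FAST_LOAD_FAST a,b → push -9,21. Stack: [-9, 21]
BINARY_OP * → -9 * 21 = -189. Stack: [-189]
STORE_FAST u → u=-189. Stack: []
LOAD_FAST s → push 3600. Stack: [3600]
RETURN_VALUE → return 3600.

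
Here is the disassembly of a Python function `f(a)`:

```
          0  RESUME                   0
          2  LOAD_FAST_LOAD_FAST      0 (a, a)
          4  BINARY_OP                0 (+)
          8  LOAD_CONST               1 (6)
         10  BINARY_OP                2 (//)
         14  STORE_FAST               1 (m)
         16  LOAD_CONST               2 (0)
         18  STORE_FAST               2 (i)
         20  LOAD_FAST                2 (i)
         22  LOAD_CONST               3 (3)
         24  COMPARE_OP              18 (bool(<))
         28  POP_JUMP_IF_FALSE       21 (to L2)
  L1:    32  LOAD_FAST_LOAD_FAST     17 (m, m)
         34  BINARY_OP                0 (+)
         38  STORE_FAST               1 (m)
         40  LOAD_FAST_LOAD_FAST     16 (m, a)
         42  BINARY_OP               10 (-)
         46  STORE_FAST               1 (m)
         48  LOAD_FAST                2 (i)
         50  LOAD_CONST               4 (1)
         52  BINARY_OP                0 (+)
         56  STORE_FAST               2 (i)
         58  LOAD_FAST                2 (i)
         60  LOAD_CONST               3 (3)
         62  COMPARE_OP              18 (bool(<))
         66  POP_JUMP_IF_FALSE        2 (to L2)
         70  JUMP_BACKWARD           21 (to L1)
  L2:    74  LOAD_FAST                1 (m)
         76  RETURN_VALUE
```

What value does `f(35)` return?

LOAD_FAST_LOAD_FAST a,a → push 35,35. Stack: [35, 35]
BINARY_OP + → 35 + 35 = 70. Stack: [70]
LOAD_CONST → push 6. Stack: [70, 6]
BINARY_OP // → 70 // 6 = 11. Stack: [11]
STORE_FAST m → m=11. Stack: []
LOAD_CONST → push 0. Stack: [0]
STORE_FAST i → i=0. Stack: []
LOAD_FAST i → push 0. Stack: [0]
LOAD_CONST → push 3. Stack: [0, 3]
COMPARE_OP bool(<) → 0 vs 3 = True. Stack: [True]
POP_JUMP_IF_FALSE → pop True; no jump. Stack: []
LOAD_FAST_LOAD_FAST m,m → push 11,11. Stack: [11, 11]
BINARY_OP + → 11 + 11 = 22. Stack: [22]
STORE_FAST m → m=22. Stack: []
LOAD_FAST_LOAD_FAST m,a → push 22,35. Stack: [22, 35]
BINARY_OP - → 22 - 35 = -13. Stack: [-13]
STORE_FAST m → m=-13. Stack: []
LOAD_FAST i → push 0. Stack: [0]
LOAD_CONST → push 1. Stack: [0, 1]
BINARY_OP + → 0 + 1 = 1. Stack: [1]
STORE_FAST i → i=1. Stack: []
LOAD_FAST i → push 1. Stack: [1]
LOAD_CONST → push 3. Stack: [1, 3]
COMPARE_OP bool(<) → 1 vs 3 = True. Stack: [True]
POP_JUMP_IF_FALSE → pop True; no jump. Stack: []
LOAD_FAST_LOAD_FAST m,m → push -13,-13. Stack: [-13, -13]
BINARY_OP + → -13 + -13 = -26. Stack: [-26]
STORE_FAST m → m=-26. Stack: []
LOAD_FAST_LOAD_FAST m,a → push -26,35. Stack: [-26, 35]
BINARY_OP - → -26 - 35 = -61. Stack: [-61]
STORE_FAST m → m=-61. Stack: []
LOAD_FAST i → push 1. Stack: [1]
LOAD_CONST → push 1. Stack: [1, 1]
BINARY_OP + → 1 + 1 = 2. Stack: [2]
STORE_FAST i → i=2. Stack: []
LOAD_FAST i → push 2. Stack: [2]
LOAD_CONST → push 3. Stack: [2, 3]
COMPARE_OP bool(<) → 2 vs 3 = True. Stack: [True]
POP_JUMP_IF_FALSE → pop True; no jump. Stack: []
LOAD_FAST_LOAD_FAST m,m → push -61,-61. Stack: [-61, -61]
BINARY_OP + → -61 + -61 = -122. Stack: [-122]
STORE_FAST m → m=-122. Stack: []
LOAD_FAST_LOAD_FAST m,a → push -122,35. Stack: [-122, 35]
BINARY_OP - → -122 - 35 = -157. Stack: [-157]
STORE_FAST m → m=-157. Stack: []
LOAD_FAST i → push 2. Stack: [2]
LOAD_CONST → push 1. Stack: [2, 1]
BINARY_OP + → 2 + 1 = 3. Stack: [3]
STORE_FAST i → i=3. Stack: []
LOAD_FAST i → push 3. Stack: [3]
LOAD_CONST → push 3. Stack: [3, 3]
COMPARE_OP bool(<) → 3 vs 3 = False. Stack: [False]
POP_JUMP_IF_FALSE → pop False; jump. Stack: []
LOAD_FAST m → push -157. Stack: [-157]
RETURN_VALUE → return -157.

-157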